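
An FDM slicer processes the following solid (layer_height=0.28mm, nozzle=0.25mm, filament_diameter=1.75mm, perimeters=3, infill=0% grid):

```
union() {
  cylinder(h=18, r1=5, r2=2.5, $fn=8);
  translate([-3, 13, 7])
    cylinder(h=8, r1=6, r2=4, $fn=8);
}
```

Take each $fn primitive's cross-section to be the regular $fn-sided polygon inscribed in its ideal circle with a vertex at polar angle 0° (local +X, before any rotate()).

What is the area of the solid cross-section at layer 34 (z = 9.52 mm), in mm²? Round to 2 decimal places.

119.82 mm²

At z = 9.52 mm: the cone: at t=0.529 of its height the radius interpolates to r₁+(r₂−r₁)t = 3.678, giving a regular 8-gon of that circumradius (area = (8/2)·3.678²·sin(360°/8) = 38.26 mm²); the cone at (-3, 13) (r1=6→r2=4) has section circumradius 5.370 here — a regular 8-gon (area = (8/2)·5.370²·sin(360°/8) = 81.56 mm²); Combining (union): the 2 present regions are separate (no shared area or edge), so areas and boundary lengths simply add and each stays a separate island — area = 119.82 mm². Overall, the cross-section has 2 separate islands. Net area = 119.82 mm².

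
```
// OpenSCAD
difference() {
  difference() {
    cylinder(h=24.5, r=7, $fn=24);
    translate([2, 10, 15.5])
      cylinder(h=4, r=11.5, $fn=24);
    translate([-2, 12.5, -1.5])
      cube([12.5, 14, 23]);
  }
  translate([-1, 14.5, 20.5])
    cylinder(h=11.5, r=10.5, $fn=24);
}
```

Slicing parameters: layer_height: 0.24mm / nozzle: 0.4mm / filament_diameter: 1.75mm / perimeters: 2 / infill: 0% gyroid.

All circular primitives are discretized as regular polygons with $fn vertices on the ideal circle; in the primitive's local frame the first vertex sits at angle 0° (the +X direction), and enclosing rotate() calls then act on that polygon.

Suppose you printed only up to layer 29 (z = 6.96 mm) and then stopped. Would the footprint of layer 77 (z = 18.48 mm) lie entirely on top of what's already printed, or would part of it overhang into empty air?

entirely on top

Compare the two slices. At z = 6.96: the r=7 cylinder contributes a regular 24-gon of circumradius 7 (area = (24/2)·7.000²·sin(360°/24) = 152.19 mm²); the cylinder at (2, 10) is absent (z outside [15.5, 19.5]); the cube at (-2, 12.5) is present — its section is the full 12.5×14 rectangle (area 175.00 mm²); Taking the first minus the rest: starting from the r=7 cylinder (152.19 mm²), the 12.5×14 cube at (-2, 12.5) misses the remaining region (no effect) — area = 152.19 mm²; the cylinder at (-1, 14.5) is not intersected at this z (z outside [20.5, 32]); Subtracting the remaining from the first: none of the subtracted shapes is present at this height, so that combined region is unchanged — area = 152.19 mm². At z = 18.48: the r=7 cylinder contributes a regular 24-gon of circumradius 7 (area = (24/2)·7.000²·sin(360°/24) = 152.19 mm²); the r=11.5 cylinder at (2, 10) contributes a regular 24-gon of circumradius 11.5 (area = (24/2)·11.500²·sin(360°/24) = 410.75 mm²); the cube at (-2, 12.5) (footprint 12.5×14) is included at this height (area 175.00 mm²); Subtracting the remaining from the first: starting from the r=7 cylinder (152.19 mm²), the r=11.5 cylinder at (2, 10) partially overlaps it — only the 82.90 mm² overlap (of its 410.75 mm²) is removed, clipping the outline; the 12.5×14 cube at (-2, 12.5) misses the remaining region (no effect) — area = 69.28 mm²; the cylinder at (-1, 14.5) is not intersected at this z (z outside [20.5, 32]); After the difference (first − rest): none of the subtracted shapes is present at this height, so the result so far is unchanged — area = 69.28 mm². Checking containment: the cross-section at z = 18.48 is a subset of the cross-section at z = 6.96.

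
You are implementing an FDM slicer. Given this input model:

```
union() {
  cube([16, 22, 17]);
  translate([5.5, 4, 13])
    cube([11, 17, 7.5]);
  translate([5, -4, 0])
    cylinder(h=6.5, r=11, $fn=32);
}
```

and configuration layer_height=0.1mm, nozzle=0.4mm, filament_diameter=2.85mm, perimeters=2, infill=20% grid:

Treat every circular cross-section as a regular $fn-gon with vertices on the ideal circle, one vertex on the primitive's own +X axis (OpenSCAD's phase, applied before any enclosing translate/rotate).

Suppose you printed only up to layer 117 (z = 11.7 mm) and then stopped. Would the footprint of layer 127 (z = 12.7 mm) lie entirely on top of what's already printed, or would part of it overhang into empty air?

Compare the two slices. At z = 11.7: the 16×22 cube contributes its full rectangle (area 352.00 mm²); the cube at (5.5, 4) is absent (z outside [13, 20.5]); the cylinder at (5, -4) does not reach this height (z outside [0, 6.5]); Taking the union: only the 16×22 cube is present, so the union is just that shape — area = 352.00 mm². At z = 12.7: the cube is present — its section is the full 16×22 rectangle (area 352.00 mm²); the cube at (5.5, 4) is absent (z outside [13, 20.5]); the cylinder at (5, -4) does not reach this height (z outside [0, 6.5]); Merging all regions: only the 16×22 cube is present, so the union is just that shape — area = 352.00 mm². Checking containment: the cross-section at z = 12.7 is a subset of the cross-section at z = 11.7.

entirely on top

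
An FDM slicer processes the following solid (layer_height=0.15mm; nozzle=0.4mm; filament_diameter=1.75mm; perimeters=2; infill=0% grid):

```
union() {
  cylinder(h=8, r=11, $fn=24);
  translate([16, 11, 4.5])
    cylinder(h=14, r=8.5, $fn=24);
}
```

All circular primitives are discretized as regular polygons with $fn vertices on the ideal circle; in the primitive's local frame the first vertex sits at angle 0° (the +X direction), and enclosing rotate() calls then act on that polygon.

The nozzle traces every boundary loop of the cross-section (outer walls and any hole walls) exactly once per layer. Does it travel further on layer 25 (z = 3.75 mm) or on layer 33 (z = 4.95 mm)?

Layer 25 (z = 3.75): the r=11 cylinder gives a regular 24-gon of circumradius 11 (constant along its height) (perimeter = 2·24·11.000·sin(180°/24) = 68.92 mm); the cylinder at (16, 11) is absent (z outside [4.5, 18.5]); Combining (union): only the r=11 cylinder is present, so the union is just that shape — boundary = 68.92 mm. So its perimeter = 68.92 mm. Layer 33 (z = 4.95): the r=11 cylinder gives a regular 24-gon of circumradius 11 (constant along its height) (perimeter = 2·24·11.000·sin(180°/24) = 68.92 mm); the cylinder at (16, 11): section is a regular 24-gon, circumradius r=8.5 (perimeter = 2·24·8.500·sin(180°/24) = 53.25 mm); Taking the union: the 2 present regions are separate (no shared area or edge), so areas and boundary lengths simply add and each stays a separate island — boundary = 122.17 mm. So its perimeter = 122.17 mm. Layer 33 is larger (122.17 vs 68.92 mm).

layer 33 (z = 4.95 mm)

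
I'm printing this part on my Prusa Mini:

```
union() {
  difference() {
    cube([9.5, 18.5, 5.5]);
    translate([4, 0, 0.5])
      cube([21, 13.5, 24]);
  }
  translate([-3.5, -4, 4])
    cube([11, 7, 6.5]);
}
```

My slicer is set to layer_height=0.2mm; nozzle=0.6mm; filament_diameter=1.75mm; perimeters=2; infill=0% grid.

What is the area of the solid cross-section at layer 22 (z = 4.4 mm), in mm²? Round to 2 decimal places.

166.50 mm²

At z = 4.4 mm: the cube is present — its section is the full 9.5×18.5 rectangle (area 175.75 mm²); the cube at (4, 0) (footprint 21×13.5) is included at this height (area 283.50 mm²); Taking the first minus the rest: starting from the 9.5×18.5 cube (175.75 mm²), the 21×13.5 cube at (4, 0) partially overlaps it — only the 74.25 mm² overlap (of its 283.50 mm²) is removed, clipping the outline — area = 101.50 mm²; the 11×7 cube at (-3.5, -4) contributes its full rectangle (area 77.00 mm²); Merging all regions: the regions partially overlap — summed areas 178.50 mm² minus the doubly-counted overlap 12.00 mm² gives 166.50 mm² — area = 166.50 mm². Overall, the cross-section is a single solid region. Net area = 166.50 mm².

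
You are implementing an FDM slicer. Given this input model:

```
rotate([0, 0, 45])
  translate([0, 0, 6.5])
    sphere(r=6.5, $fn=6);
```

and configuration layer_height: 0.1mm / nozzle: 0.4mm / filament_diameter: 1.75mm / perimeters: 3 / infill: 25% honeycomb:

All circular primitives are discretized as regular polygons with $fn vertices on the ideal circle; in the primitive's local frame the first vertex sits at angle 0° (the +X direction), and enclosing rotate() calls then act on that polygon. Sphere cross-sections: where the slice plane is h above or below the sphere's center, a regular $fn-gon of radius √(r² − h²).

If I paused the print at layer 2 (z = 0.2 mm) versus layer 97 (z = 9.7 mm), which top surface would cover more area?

Layer 2 (z = 0.2): the sphere: section is a regular 6-gon, circumradius = √(r²−h²) = √(6.5²−6.3²) = 1.600 (area = (6/2)·1.600²·sin(360°/6) = 6.65 mm²); (rotated 45° about Z; rotation is an isometry so areas/perimeters/island counts are preserved). So its area = 6.65 mm². Layer 97 (z = 9.7): the sphere: section is a regular 6-gon, circumradius = √(r²−h²) = √(6.5²−3.2²) = 5.658 (area = (6/2)·5.658²·sin(360°/6) = 83.16 mm²); (rotated 45° about Z; rotation is an isometry so areas/perimeters/island counts are preserved). So its area = 83.16 mm². Layer 97 is larger (83.16 vs 6.65 mm²).

layer 97 (z = 9.7 mm)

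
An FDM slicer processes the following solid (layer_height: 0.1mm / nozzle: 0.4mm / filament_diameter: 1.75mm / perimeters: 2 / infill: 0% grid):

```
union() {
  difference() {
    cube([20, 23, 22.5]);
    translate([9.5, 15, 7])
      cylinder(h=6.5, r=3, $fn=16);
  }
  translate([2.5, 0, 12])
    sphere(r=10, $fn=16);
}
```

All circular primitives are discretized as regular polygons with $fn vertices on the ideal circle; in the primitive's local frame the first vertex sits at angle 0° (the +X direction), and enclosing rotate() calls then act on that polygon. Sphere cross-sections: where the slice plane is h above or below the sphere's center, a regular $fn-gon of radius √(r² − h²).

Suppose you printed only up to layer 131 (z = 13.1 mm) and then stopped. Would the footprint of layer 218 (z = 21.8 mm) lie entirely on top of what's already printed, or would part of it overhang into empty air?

part overhangs

Compare the two slices. At z = 13.1: the cube (footprint 20×23) is included at this height (area 460.00 mm²); the r=3 cylinder at (9.5, 15) gives a regular 16-gon of circumradius 3 (constant along its height) (area = (16/2)·3.000²·sin(360°/16) = 27.55 mm²); Taking the first minus the rest: starting from the 20×23 cube (460.00 mm²), the r=3 cylinder at (9.5, 15) lies wholly inside it (removes its full 27.55 mm² and its 18.73 mm outline becomes a hole wall) — area = 432.45 mm²; the sphere at (2.5, 0): section is a regular 16-gon, circumradius = √(r²−h²) = √(10²−1.1²) = 9.939 (area = (16/2)·9.939²·sin(360°/16) = 302.44 mm²); Combining (union): the regions partially overlap — summed areas 734.89 mm² minus the doubly-counted overlap 99.84 mm² gives 635.05 mm² — area = 635.05 mm². At z = 21.8: the cube (footprint 20×23) is included at this height (area 460.00 mm²); the cylinder at (9.5, 15) does not reach this height (z outside [7, 13.5]); Subtracting the remaining from the first: none of the subtracted shapes is present at this height, so the 20×23 cube is unchanged — area = 460.00 mm²; the sphere at (2.5, 0): section is a regular 16-gon, circumradius = √(r²−h²) = √(10²−9.8²) = 1.990 (area = (16/2)·1.990²·sin(360°/16) = 12.12 mm²); Taking the union: the regions partially overlap — summed areas 472.12 mm² minus the doubly-counted overlap 6.06 mm² gives 466.06 mm² — area = 466.06 mm². Checking containment: at z = 21.8 the cross-section extends beyond the z = 13.1 cross-section by about 27.55 mm².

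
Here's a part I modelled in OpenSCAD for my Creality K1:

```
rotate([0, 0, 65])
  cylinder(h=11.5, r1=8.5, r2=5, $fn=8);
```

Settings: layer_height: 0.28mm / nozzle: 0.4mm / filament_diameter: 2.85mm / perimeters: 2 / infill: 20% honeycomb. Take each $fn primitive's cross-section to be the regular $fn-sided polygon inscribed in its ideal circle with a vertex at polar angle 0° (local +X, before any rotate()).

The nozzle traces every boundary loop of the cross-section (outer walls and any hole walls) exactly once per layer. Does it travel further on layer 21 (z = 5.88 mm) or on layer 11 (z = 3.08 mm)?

layer 11 (z = 3.08 mm)

Layer 21 (z = 5.88): the cone: at t=0.511 of its height the radius interpolates to r₁+(r₂−r₁)t = 6.710, giving a regular 8-gon of that circumradius (perimeter = 2·8·6.710·sin(180°/8) = 41.09 mm); (whole slice rotated 65° about Z — lengths, areas and connectivity unchanged). So its perimeter = 41.09 mm. Layer 11 (z = 3.08): the cone: at t=0.268 of its height the radius interpolates to r₁+(r₂−r₁)t = 7.563, giving a regular 8-gon of that circumradius (perimeter = 2·8·7.563·sin(180°/8) = 46.31 mm); (whole slice rotated 65° about Z — lengths, areas and connectivity unchanged). So its perimeter = 46.31 mm. Layer 11 is larger (46.31 vs 41.09 mm).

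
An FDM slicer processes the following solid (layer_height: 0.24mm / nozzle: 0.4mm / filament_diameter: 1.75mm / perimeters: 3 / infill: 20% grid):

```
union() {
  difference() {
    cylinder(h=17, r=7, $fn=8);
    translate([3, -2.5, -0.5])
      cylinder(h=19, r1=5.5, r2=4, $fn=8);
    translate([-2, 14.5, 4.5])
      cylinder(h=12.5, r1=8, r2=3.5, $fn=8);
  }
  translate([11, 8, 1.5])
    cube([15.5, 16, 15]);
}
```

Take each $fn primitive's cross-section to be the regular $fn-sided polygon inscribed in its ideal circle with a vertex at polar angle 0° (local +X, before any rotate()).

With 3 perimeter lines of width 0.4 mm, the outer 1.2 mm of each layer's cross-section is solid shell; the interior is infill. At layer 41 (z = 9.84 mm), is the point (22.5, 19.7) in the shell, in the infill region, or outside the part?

infill

At z = 9.84 mm: the r=7 cylinder contributes a regular 8-gon of circumradius 7; the cone at (3, -2.5): at t=0.544 of its height the radius interpolates to r₁+(r₂−r₁)t = 4.684, giving a regular 8-gon of that circumradius; the cone at (-2, 14.5) contributes a regular 8-gon of circumradius 6.078 (interpolated between r1=8 and r2=3.5 at t=0.427); Subtracting the remaining from the first: starting from the r=7 cylinder, the cone at (3, -2.5) partially overlaps it — only the 50.33 mm² overlap (of its 62.05 mm²) is removed, clipping the outline; the cone at (-2, 14.5) misses the remaining region (no effect) — 1 connected region; the cube at (11, 8) (footprint 15.5×16) is included at this height; Merging all regions: the 2 present regions are separate (no shared area or edge), so areas and boundary lengths simply add and each stays a separate island — 2 connected regions. Overall, the cross-section has 2 separate islands. The nearest boundary edge runs (26.50, 24.00)→(26.50, 8.00); distance from the point to it = 4.00 mm. (Shell/infill is judged within the island containing the point — the largest one.) The point is inside the cross-section and 4.00 mm from the nearest boundary — more than the 1.2 mm shell width (3 × 0.4), so it's in the infill interior.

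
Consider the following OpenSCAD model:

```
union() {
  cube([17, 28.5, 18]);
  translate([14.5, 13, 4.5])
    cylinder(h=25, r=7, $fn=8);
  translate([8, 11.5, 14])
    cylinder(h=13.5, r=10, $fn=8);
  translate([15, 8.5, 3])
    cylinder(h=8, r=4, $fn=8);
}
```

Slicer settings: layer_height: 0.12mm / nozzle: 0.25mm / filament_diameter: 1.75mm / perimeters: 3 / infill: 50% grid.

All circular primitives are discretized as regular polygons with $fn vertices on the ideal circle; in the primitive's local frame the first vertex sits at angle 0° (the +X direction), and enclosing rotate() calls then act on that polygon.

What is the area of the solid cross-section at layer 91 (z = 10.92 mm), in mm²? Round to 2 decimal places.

At z = 10.92 mm: the cube is present — its section is the full 17×28.5 rectangle (area 484.50 mm²); the r=7 cylinder at (14.5, 13) gives a regular 8-gon of circumradius 7 (constant along its height) (area = (8/2)·7.000²·sin(360°/8) = 138.59 mm²); the cylinder at (8, 11.5) is not intersected at this z (z outside [14, 27.5]); the r=4 cylinder at (15, 8.5) gives a regular 8-gon of circumradius 4 (constant along its height) (area = (8/2)·4.000²·sin(360°/8) = 45.25 mm²); Combining (union): the regions partially overlap — summed areas 668.35 mm² minus the doubly-counted overlap 144.82 mm² gives 523.53 mm² — area = 523.53 mm². Overall, the cross-section is a single solid region. Net area = 523.53 mm².

523.53 mm²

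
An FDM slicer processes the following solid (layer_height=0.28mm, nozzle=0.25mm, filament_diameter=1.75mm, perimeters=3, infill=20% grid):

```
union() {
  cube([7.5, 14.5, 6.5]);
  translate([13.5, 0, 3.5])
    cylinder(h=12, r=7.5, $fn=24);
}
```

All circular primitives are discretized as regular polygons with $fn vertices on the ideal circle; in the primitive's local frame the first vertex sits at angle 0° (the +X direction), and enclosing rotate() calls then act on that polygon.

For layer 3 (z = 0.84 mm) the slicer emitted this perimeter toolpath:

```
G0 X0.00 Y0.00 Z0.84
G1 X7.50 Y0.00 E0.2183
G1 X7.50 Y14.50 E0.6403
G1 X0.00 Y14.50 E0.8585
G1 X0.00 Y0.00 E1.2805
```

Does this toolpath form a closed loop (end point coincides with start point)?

Start point (G0): (0.00, 0.00). End point (last G1): the path returns to the start — closed.

yes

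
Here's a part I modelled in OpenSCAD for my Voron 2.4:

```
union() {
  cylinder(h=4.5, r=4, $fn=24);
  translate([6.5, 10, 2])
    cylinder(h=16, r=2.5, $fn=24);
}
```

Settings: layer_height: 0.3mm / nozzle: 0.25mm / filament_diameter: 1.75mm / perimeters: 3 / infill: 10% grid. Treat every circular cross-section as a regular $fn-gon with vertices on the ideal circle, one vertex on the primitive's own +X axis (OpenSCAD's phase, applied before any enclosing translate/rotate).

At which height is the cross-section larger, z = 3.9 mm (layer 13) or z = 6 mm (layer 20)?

layer 13 (z = 3.9 mm)

Layer 13 (z = 3.9): the cylinder: section is a regular 24-gon, circumradius r=4 (area = (24/2)·4.000²·sin(360°/24) = 49.69 mm²); the r=2.5 cylinder at (6.5, 10) contributes a regular 24-gon of circumradius 2.5 (area = (24/2)·2.500²·sin(360°/24) = 19.41 mm²); Taking the union: the 2 present regions are separate (no shared area or edge), so areas and boundary lengths simply add and each stays a separate island — area = 69.10 mm². So its area = 69.10 mm². Layer 20 (z = 6): the cylinder does not reach this height (z outside [0, 4.5]); the r=2.5 cylinder at (6.5, 10) gives a regular 24-gon of circumradius 2.5 (constant along its height) (area = (24/2)·2.500²·sin(360°/24) = 19.41 mm²); Taking the union: only the r=2.5 cylinder at (6.5, 10) is present, so the union is just that shape — area = 19.41 mm². So its area = 19.41 mm². Layer 13 is larger (69.10 vs 19.41 mm²).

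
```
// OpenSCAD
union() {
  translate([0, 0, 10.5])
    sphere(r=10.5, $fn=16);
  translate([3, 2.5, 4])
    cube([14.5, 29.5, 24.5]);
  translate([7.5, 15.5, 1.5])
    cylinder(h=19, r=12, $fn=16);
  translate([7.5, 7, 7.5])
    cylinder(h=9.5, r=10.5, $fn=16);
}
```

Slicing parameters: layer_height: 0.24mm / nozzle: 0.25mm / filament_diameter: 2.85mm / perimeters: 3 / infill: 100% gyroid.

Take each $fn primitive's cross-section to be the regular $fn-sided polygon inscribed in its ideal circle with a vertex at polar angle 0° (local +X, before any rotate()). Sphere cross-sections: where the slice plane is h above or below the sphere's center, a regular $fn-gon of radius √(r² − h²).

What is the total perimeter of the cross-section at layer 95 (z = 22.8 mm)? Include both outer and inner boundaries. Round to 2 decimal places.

88.00 mm

At z = 22.8 mm: the sphere is absent (|z−center|=12.300 > r=10.5); the 14.5×29.5 cube at (3, 2.5) contributes its full rectangle (perimeter 88.00 mm); the cylinder at (7.5, 15.5) is absent (z outside [1.5, 20.5]); the cylinder at (7.5, 7) is not intersected at this z (z outside [7.5, 17]); Merging all regions: only the 14.5×29.5 cube at (3, 2.5) is present, so the union is just that shape — boundary = 88.00 mm. Overall, the cross-section is a single solid region. Total boundary length (outer) = 88.00 mm.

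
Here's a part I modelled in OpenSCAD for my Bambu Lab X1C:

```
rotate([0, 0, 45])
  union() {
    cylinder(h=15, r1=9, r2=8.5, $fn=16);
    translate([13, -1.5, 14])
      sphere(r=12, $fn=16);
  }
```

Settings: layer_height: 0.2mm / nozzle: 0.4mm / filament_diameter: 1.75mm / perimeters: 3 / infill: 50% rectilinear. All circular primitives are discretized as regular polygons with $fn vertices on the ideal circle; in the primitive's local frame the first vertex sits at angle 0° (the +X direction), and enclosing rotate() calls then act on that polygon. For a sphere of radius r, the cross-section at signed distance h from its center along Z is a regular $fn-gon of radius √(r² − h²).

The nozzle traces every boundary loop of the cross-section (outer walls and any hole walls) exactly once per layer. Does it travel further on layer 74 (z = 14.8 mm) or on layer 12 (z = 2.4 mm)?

Layer 74 (z = 14.8): the cone: at t=0.987 of its height the radius interpolates to r₁+(r₂−r₁)t = 8.507, giving a regular 16-gon of that circumradius (perimeter = 2·16·8.507·sin(180°/16) = 53.11 mm); the sphere at (13, -1.5): section is a regular 16-gon, circumradius = √(r²−h²) = √(12²−0.8²) = 11.973 (perimeter = 2·16·11.973·sin(180°/16) = 74.75 mm); Merging all regions: the regions partially overlap (shared area 74.51 mm²), so the edge portions inside another operand are dropped and the merged outline is re-measured after clipping — boundary = 93.18 mm; (whole slice rotated 45° about Z — lengths, areas and connectivity unchanged). So its perimeter = 93.18 mm. Layer 12 (z = 2.4): the cone (r1=9→r2=8.5) has section circumradius 8.920 here — a regular 16-gon (perimeter = 2·16·8.920·sin(180°/16) = 55.69 mm); the r=12 sphere at (13, -1.5) contributes a regular 16-gon of circumradius √(12²−11.6²) = 3.072 (perimeter = 2·16·3.072·sin(180°/16) = 19.18 mm); Taking the union: the 2 present regions are separate (no shared area or edge), so areas and boundary lengths simply add and each stays a separate island — boundary = 74.87 mm; (whole slice rotated 45° about Z — lengths, areas and connectivity unchanged). So its perimeter = 74.87 mm. Layer 74 is larger (93.18 vs 74.87 mm).

layer 74 (z = 14.8 mm)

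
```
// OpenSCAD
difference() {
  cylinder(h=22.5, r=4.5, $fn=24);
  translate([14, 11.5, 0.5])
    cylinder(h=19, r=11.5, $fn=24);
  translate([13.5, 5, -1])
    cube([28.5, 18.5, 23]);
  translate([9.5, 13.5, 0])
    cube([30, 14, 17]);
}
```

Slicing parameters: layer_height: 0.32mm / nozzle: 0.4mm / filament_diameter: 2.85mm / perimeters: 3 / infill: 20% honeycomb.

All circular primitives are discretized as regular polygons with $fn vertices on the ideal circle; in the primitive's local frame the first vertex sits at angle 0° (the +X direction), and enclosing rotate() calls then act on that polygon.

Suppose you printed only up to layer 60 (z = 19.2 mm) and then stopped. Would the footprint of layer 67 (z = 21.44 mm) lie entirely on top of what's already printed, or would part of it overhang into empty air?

entirely on top

Compare the two slices. At z = 19.2: the cylinder: section is a regular 24-gon, circumradius r=4.5 (area = (24/2)·4.500²·sin(360°/24) = 62.89 mm²); the r=11.5 cylinder at (14, 11.5) contributes a regular 24-gon of circumradius 11.5 (area = (24/2)·11.500²·sin(360°/24) = 410.75 mm²); the cube at (13.5, 5) (footprint 28.5×18.5) is included at this height (area 527.25 mm²); the cube at (9.5, 13.5) does not reach this height (z outside [0, 17]); Subtracting the remaining from the first: starting from the r=4.5 cylinder (62.89 mm²), the r=11.5 cylinder at (14, 11.5) misses the remaining region (no effect); the 28.5×18.5 cube at (13.5, 5) misses the remaining region (no effect) — area = 62.89 mm². At z = 21.44: the cylinder: section is a regular 24-gon, circumradius r=4.5 (area = (24/2)·4.500²·sin(360°/24) = 62.89 mm²); the cylinder at (14, 11.5) is not intersected at this z (z outside [0.5, 19.5]); the cube at (13.5, 5) is present — its section is the full 28.5×18.5 rectangle (area 527.25 mm²); the cube at (9.5, 13.5) is not intersected at this z (z outside [0, 17]); Taking the first minus the rest: starting from the r=4.5 cylinder (62.89 mm²), the 28.5×18.5 cube at (13.5, 5) misses the remaining region (no effect) — area = 62.89 mm². Checking containment: the cross-section at z = 21.44 is a subset of the cross-section at z = 19.2.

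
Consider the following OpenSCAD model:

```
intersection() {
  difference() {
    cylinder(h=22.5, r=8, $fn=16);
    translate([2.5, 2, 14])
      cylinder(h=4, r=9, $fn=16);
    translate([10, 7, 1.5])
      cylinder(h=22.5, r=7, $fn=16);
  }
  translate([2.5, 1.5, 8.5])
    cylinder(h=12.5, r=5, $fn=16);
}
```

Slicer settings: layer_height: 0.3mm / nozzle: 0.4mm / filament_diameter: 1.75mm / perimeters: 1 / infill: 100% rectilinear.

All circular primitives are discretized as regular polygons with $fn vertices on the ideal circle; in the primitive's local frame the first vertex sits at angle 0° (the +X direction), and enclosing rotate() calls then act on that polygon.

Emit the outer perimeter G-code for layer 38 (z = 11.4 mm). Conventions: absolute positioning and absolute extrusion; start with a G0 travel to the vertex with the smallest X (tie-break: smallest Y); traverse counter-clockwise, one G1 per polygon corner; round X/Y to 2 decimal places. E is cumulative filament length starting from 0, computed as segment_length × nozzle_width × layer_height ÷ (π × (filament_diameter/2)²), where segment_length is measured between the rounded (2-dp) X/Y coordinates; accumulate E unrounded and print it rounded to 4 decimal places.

G0 X-2.50 Y1.50 Z11.40
G1 X-2.12 Y-0.41 E0.0972
G1 X-1.04 Y-2.04 E0.1947
G1 X0.59 Y-3.12 E0.2923
G1 X2.50 Y-3.50 E0.3894
G1 X4.41 Y-3.12 E0.4866
G1 X6.04 Y-2.04 E0.5841
G1 X7.12 Y-0.41 E0.6817
G1 X7.31 Y0.54 E0.7300
G1 X5.05 Y2.05 E0.8656
G1 X3.53 Y4.32 E1.0019
G1 X3.12 Y6.38 E1.1067
G1 X2.50 Y6.50 E1.1382
G1 X0.59 Y6.12 E1.2354
G1 X-1.04 Y5.04 E1.3329
G1 X-2.12 Y3.41 E1.4305
G1 X-2.50 Y1.50 E1.5276

At z = 11.4 mm: the r=8 cylinder gives a regular 16-gon of circumradius 8 (constant along its height); the cylinder at (2.5, 2) does not reach this height (z outside [14, 18]); the r=7 cylinder at (10, 7) gives a regular 16-gon of circumradius 7 (constant along its height); After the difference (first − rest): starting from the r=8 cylinder, the r=7 cylinder at (10, 7) partially overlaps it — only the 14.78 mm² overlap (of its 150.01 mm²) is removed, clipping the outline — 1 connected region; the r=5 cylinder at (2.5, 1.5) gives a regular 16-gon of circumradius 5 (constant along its height); Taking the intersection: the r=5 cylinder at (2.5, 1.5) partially overlaps that combined region; clipping to the common part keeps 64.06 mm² — 1 connected region. The outline is a single polygon with 16 vertices. Extrusion per mm of travel: 0.4 × 0.3 / (π × 0.875²) = 0.049890. Accumulating E over each segment gives final E = 1.5276.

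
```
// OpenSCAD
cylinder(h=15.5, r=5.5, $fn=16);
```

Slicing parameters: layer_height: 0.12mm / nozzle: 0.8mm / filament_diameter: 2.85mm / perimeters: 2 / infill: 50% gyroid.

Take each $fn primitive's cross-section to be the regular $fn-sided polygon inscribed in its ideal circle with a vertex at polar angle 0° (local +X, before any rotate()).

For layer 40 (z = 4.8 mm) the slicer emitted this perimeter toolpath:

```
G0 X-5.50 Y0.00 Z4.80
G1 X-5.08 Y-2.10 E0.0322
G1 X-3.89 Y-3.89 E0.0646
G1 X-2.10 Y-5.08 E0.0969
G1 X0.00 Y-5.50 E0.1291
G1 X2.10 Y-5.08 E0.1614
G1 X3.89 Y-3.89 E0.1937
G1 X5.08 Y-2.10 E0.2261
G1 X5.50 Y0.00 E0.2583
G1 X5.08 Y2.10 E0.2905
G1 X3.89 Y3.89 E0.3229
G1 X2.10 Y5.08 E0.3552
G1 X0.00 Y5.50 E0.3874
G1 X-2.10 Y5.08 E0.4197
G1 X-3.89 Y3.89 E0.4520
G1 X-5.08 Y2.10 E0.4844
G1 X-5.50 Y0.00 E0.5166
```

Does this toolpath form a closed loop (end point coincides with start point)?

Start point (G0): (-5.50, 0.00). End point (last G1): the path returns to the start — closed.

yes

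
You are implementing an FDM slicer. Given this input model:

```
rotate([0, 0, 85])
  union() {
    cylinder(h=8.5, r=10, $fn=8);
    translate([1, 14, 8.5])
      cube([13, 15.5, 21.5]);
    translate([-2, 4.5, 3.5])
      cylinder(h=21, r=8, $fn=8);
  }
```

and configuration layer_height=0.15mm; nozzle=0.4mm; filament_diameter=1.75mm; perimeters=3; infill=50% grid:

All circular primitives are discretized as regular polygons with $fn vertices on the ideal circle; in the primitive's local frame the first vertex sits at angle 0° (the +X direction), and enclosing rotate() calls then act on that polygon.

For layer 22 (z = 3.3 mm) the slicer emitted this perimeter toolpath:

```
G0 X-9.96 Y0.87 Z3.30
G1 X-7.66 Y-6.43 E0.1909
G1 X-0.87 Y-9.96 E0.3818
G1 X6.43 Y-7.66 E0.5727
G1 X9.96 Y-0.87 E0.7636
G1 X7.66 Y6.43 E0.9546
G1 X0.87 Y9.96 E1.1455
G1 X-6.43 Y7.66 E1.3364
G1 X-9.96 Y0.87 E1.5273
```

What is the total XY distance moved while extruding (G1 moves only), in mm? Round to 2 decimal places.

61.23 mm

Sum the Euclidean lengths of each G1 segment: total = 61.23 mm.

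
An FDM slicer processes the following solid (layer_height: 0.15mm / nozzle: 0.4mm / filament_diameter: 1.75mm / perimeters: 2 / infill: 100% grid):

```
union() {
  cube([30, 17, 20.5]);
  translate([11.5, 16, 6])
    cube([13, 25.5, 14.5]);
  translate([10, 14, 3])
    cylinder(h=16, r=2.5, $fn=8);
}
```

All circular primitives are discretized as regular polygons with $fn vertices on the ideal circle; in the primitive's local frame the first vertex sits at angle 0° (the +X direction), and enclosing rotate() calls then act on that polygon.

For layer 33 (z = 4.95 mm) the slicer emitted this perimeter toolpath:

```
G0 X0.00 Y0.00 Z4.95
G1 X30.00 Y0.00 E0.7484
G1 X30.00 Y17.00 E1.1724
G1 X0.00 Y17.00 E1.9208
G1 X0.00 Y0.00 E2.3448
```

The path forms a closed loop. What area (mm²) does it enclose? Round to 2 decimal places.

Apply the shoelace formula to the sequence of (X, Y) vertices; enclosed area = 510.00 mm².

510.00 mm²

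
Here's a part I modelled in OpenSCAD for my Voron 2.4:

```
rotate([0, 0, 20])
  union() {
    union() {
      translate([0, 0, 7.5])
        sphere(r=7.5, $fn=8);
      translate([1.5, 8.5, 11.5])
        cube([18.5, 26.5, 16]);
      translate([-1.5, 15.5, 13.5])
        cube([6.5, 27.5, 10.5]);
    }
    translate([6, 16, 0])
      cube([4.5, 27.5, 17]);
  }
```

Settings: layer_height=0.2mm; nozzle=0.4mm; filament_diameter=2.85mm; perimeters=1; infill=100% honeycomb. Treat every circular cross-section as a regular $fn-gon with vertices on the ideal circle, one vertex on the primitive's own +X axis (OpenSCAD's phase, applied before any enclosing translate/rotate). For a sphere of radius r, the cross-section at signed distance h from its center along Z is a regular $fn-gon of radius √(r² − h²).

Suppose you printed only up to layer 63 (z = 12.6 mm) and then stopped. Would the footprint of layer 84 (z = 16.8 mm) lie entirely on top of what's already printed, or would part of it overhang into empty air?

Compare the two slices. At z = 12.6: the r=7.5 sphere contributes a regular 8-gon of circumradius √(7.5²−5.1²) = 5.499 (area = (8/2)·5.499²·sin(360°/8) = 85.53 mm²); the cube at (1.5, 8.5) (footprint 18.5×26.5) is included at this height (area 490.25 mm²); the cube at (-1.5, 15.5) is not intersected at this z (z outside [13.5, 24]); Combining (union): the 2 present regions are separate (no shared area or edge), so areas and boundary lengths simply add and each stays a separate island — area = 575.78 mm²; the cube at (6, 16) (footprint 4.5×27.5) is included at this height (area 123.75 mm²); Combining (union): the regions partially overlap — summed areas 699.53 mm² minus the doubly-counted overlap 85.50 mm² gives 614.03 mm² — area = 614.03 mm²; (rotated 20° about Z; rotation is an isometry so areas/perimeters/island counts are preserved). At z = 16.8: the sphere is absent (|z−center|=9.300 > r=7.5); the cube at (1.5, 8.5) is present — its section is the full 18.5×26.5 rectangle (area 490.25 mm²); the 6.5×27.5 cube at (-1.5, 15.5) contributes its full rectangle (area 178.75 mm²); Merging all regions: the regions partially overlap — summed areas 669.00 mm² minus the doubly-counted overlap 68.25 mm² gives 600.75 mm² — area = 600.75 mm²; the cube at (6, 16) is present — its section is the full 4.5×27.5 rectangle (area 123.75 mm²); Merging all regions: the regions partially overlap — summed areas 724.50 mm² minus the doubly-counted overlap 85.50 mm² gives 639.00 mm² — area = 639.00 mm²; (whole slice rotated 20° about Z — lengths, areas and connectivity unchanged). Checking containment: at z = 16.8 the cross-section extends beyond the z = 12.6 cross-section by about 110.50 mm².

part overhangs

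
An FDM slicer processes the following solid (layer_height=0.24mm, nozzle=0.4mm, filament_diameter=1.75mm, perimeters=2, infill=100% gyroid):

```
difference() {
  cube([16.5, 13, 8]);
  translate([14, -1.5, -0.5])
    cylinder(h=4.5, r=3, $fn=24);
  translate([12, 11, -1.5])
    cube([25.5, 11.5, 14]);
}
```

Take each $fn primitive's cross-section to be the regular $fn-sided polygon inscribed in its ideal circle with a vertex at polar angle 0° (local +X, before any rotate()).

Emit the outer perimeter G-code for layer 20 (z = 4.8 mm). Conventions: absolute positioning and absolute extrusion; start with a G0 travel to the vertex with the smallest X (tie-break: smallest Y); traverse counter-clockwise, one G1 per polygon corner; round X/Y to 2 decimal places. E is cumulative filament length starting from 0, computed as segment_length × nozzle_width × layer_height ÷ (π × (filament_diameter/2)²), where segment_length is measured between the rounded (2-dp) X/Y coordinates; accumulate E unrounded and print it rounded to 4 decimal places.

G0 X0.00 Y0.00 Z4.80
G1 X16.50 Y0.00 E0.6586
G1 X16.50 Y11.00 E1.0976
G1 X12.00 Y11.00 E1.2772
G1 X12.00 Y13.00 E1.3570
G1 X0.00 Y13.00 E1.8360
G1 X0.00 Y0.00 E2.3548

At z = 4.8 mm: the 16.5×13 cube contributes its full rectangle; the cylinder at (14, -1.5) does not reach this height (z outside [-0.5, 4]); the cube at (12, 11) is present — its section is the full 25.5×11.5 rectangle; Subtracting the remaining from the first: starting from the 16.5×13 cube, the 25.5×11.5 cube at (12, 11) partially overlaps it — only the 9.00 mm² overlap (of its 293.25 mm²) is removed, clipping the outline — 1 connected region. The outline is a single polygon with 6 vertices. Extrusion per mm of travel: 0.4 × 0.24 / (π × 0.875²) = 0.039912. Accumulating E over each segment gives final E = 2.3548.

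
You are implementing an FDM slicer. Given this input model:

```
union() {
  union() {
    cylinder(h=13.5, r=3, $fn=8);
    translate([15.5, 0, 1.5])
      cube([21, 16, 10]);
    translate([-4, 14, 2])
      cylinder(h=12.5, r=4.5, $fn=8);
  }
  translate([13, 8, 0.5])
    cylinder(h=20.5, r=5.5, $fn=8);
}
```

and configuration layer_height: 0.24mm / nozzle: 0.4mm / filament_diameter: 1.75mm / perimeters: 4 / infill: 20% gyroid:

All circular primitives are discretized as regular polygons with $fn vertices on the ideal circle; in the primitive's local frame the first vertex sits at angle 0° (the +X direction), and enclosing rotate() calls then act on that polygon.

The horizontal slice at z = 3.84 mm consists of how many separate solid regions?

3

At z = 3.84 mm: the r=3 cylinder contributes a regular 8-gon of circumradius 3; the 21×16 cube at (15.5, 0) contributes its full rectangle; the cylinder at (-4, 14): section is a regular 8-gon, circumradius r=4.5; Combining (union): the 3 present regions are separate (no shared area or edge), so areas and boundary lengths simply add and each stays a separate island — 3 connected regions; the r=5.5 cylinder at (13, 8) contributes a regular 8-gon of circumradius 5.5; Merging all regions: the regions partially overlap (shared area 17.87 mm²), so overlapping operands fuse into one piece — 3 connected regions. The result has 3 disconnected regions.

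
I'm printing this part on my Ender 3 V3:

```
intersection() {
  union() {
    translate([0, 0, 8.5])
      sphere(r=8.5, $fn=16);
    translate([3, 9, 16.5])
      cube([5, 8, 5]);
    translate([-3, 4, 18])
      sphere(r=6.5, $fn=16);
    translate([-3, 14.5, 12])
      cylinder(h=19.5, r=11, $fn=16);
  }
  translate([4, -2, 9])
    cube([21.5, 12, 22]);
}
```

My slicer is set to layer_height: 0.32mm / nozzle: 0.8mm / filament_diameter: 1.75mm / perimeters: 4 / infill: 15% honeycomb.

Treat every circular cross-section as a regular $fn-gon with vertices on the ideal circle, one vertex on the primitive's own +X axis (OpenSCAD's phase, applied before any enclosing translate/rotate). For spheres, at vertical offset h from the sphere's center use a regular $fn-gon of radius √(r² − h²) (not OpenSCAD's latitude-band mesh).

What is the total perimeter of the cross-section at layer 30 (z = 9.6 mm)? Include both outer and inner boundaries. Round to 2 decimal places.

24.27 mm

At z = 9.6 mm: the r=8.5 sphere contributes a regular 16-gon of circumradius √(8.5²−1.1²) = 8.429 (perimeter = 2·16·8.429·sin(180°/16) = 52.62 mm); the cube at (3, 9) is absent (z outside [16.5, 21.5]); the sphere at (-3, 4) is not intersected at this z (|z−center|=8.400 > r=6.5); the cylinder at (-3, 14.5) does not reach this height (z outside [12, 31.5]); Combining (union): only the r=8.5 sphere is present, so the union is just that shape — boundary = 52.62 mm; the 21.5×12 cube at (4, -2) contributes its full rectangle (perimeter 67.00 mm); Keeping only the common overlap: the 21.5×12 cube at (4, -2) partially overlaps that combined region; clipping to the common part keeps 30.85 mm² — boundary = 24.27 mm. Overall, the cross-section is a single solid region. Total boundary length (outer) = 24.27 mm.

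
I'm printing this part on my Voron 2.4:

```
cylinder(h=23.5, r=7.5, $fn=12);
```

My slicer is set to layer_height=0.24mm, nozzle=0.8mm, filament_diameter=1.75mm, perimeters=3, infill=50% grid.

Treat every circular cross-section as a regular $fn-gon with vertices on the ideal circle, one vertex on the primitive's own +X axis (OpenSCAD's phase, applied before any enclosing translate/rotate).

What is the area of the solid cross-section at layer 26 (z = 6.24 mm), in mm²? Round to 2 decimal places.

168.75 mm²

At z = 6.24 mm: the r=7.5 cylinder gives a regular 12-gon of circumradius 7.5 (constant along its height) (area = (12/2)·7.500²·sin(360°/12) = 168.75 mm²). Overall, the cross-section is a single solid region. Net area = 168.75 mm².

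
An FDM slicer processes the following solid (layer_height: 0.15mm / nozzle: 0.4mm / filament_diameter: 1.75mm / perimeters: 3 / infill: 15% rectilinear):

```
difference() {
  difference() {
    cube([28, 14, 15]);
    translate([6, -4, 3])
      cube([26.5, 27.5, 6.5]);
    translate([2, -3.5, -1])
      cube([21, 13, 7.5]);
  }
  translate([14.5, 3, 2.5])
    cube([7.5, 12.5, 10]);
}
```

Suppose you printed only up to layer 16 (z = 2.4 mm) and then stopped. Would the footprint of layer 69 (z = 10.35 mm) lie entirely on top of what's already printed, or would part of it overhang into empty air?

Compare the two slices. At z = 2.4: the 28×14 cube contributes its full rectangle (area 392.00 mm²); the cube at (6, -4) is absent (z outside [3, 9.5]); the 21×13 cube at (2, -3.5) contributes its full rectangle (area 273.00 mm²); Subtracting the remaining from the first: starting from the 28×14 cube (392.00 mm²), the 21×13 cube at (2, -3.5) partially overlaps it — only the 199.50 mm² overlap (of its 273.00 mm²) is removed, clipping the outline — area = 192.50 mm²; the cube at (14.5, 3) is absent (z outside [2.5, 12.5]); After the difference (first − rest): none of the subtracted shapes is present at this height, so the result so far is unchanged — area = 192.50 mm². At z = 10.35: the cube is present — its section is the full 28×14 rectangle (area 392.00 mm²); the cube at (6, -4) is not intersected at this z (z outside [3, 9.5]); the cube at (2, -3.5) is absent (z outside [-1, 6.5]); After the difference (first − rest): none of the subtracted shapes is present at this height, so the 28×14 cube is unchanged — area = 392.00 mm²; the cube at (14.5, 3) is present — its section is the full 7.5×12.5 rectangle (area 93.75 mm²); Taking the first minus the rest: starting from that combined region (392.00 mm²), the 7.5×12.5 cube at (14.5, 3) partially overlaps it — only the 82.50 mm² overlap (of its 93.75 mm²) is removed, clipping the outline — area = 309.50 mm². Checking containment: at z = 10.35 the cross-section extends beyond the z = 2.4 cross-section by about 150.75 mm².

part overhangs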